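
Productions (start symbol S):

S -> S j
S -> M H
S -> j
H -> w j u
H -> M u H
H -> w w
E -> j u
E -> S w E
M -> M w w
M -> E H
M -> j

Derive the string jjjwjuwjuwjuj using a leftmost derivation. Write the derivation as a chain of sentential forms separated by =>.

S=>Sj=>MHj=>EHHj=>SwEHHj=>SjwEHHj=>SjjwEHHj=>jjjwEHHj=>jjjwjuHHj=>jjjwjuwjuHj=>jjjwjuwjuwjuj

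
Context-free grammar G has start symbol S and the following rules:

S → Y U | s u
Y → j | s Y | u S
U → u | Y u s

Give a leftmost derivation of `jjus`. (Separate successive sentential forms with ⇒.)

S⇒YU⇒jU⇒jYus⇒jjus

S ⇒ YU   [S → Y U]
YU ⇒ jU   [Y → j]
jU ⇒ jYus   [U → Y u s]
jYus ⇒ jjus   [Y → j]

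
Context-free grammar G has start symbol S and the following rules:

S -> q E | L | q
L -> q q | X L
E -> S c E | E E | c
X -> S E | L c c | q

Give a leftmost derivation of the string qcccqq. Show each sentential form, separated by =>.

S => L => XL => SEL => qEL => qEEL => qEEEL => qcEEL => qccEL => qcccL => qcccqq

S => L   [S -> L]
L => XL   [L -> X L]
XL => SEL   [X -> S E]
SEL => qEL   [S -> q]
qEL => qEEL   [E -> E E]
qEEL => qEEEL   [E -> E E]
qEEEL => qcEEL   [E -> c]
qcEEL => qccEL   [E -> c]
qccEL => qcccL   [E -> c]
qcccL => qcccqq   [L -> q q]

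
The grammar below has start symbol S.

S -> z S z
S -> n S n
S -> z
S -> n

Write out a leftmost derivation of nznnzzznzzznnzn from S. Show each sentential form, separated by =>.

S=>nSn=>nzSzn=>nznSnzn=>nznnSnnzn=>nznnzSznnzn=>nznnzzSzznnzn=>nznnzzzSzzznnzn=>nznnzzznzzznnzn

S => nSn   [S -> n S n]
nSn => nzSzn   [S -> z S z]
nzSzn => nznSnzn   [S -> n S n]
nznSnzn => nznnSnnzn   [S -> n S n]
nznnSnnzn => nznnzSznnzn   [S -> z S z]
nznnzSznnzn => nznnzzSzznnzn   [S -> z S z]
nznnzzSzznnzn => nznnzzzSzzznnzn   [S -> z S z]
nznnzzzSzzznnzn => nznnzzznzzznnzn   [S -> n]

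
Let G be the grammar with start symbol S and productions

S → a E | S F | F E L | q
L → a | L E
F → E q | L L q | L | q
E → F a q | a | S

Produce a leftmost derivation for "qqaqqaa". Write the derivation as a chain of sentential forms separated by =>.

S => FEL   [S → F E L]
FEL => EqEL   [F → E q]
EqEL => SqEL   [E → S]
SqEL => SFqEL   [S → S F]
SFqEL => FELFqEL   [S → F E L]
FELFqEL => qELFqEL   [F → q]
qELFqEL => qSLFqEL   [E → S]
qSLFqEL => qqLFqEL   [S → q]
qqLFqEL => qqaFqEL   [L → a]
qqaFqEL => qqaqqEL   [F → q]
qqaqqEL => qqaqqaL   [E → a]
qqaqqaL => qqaqqaa   [L → a]

S => FEL => EqEL => SqEL => SFqEL => FELFqEL => qELFqEL => qSLFqEL => qqLFqEL => qqaFqEL => qqaqqEL => qqaqqaL => qqaqqaa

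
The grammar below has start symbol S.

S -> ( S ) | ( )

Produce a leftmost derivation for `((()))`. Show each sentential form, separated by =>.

S => (S) => ((S)) => ((()))

S => (S)   [S -> ( S )]
(S) => ((S))   [S -> ( S )]
((S)) => ((()))   [S -> ( )]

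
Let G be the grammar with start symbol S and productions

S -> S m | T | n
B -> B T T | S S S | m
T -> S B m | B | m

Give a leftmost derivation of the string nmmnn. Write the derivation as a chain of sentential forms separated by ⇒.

S⇒T⇒B⇒SSS⇒TSS⇒SBmSS⇒nBmSS⇒nmmSS⇒nmmnS⇒nmmnn

S ⇒ T   [S -> T]
T ⇒ B   [T -> B]
B ⇒ SSS   [B -> S S S]
SSS ⇒ TSS   [S -> T]
TSS ⇒ SBmSS   [T -> S B m]
SBmSS ⇒ nBmSS   [S -> n]
nBmSS ⇒ nmmSS   [B -> m]
nmmSS ⇒ nmmnS   [S -> n]
nmmnS ⇒ nmmnn   [S -> n]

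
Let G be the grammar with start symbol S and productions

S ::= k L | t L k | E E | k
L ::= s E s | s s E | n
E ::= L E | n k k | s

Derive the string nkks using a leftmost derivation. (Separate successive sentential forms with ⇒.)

S ⇒ EE   [S ::= E E]
EE ⇒ nkkE   [E ::= n k k]
nkkE ⇒ nkks   [E ::= s]

S ⇒ EE ⇒ nkkE ⇒ nkks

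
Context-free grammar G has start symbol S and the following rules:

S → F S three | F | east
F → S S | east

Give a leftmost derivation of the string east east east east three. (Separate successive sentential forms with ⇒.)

S ⇒ F ⇒ S S ⇒ east S ⇒ east F S three ⇒ east S S S three ⇒ east F S S three ⇒ east east S S three ⇒ east east east S three ⇒ east east east east three

S ⇒ F   [S → F]
F ⇒ S S   [F → S S]
S S ⇒ east S   [S → east]
east S ⇒ east F S three   [S → F S three]
east F S three ⇒ east S S S three   [F → S S]
east S S S three ⇒ east F S S three   [S → F]
east F S S three ⇒ east east S S three   [F → east]
east east S S three ⇒ east east east S three   [S → east]
east east east S three ⇒ east east east east three   [S → east]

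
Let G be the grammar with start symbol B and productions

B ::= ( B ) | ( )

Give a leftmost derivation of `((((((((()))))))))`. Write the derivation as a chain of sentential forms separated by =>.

B => (B)   [B ::= ( B )]
(B) => ((B))   [B ::= ( B )]
((B)) => (((B)))   [B ::= ( B )]
(((B))) => ((((B))))   [B ::= ( B )]
((((B)))) => (((((B)))))   [B ::= ( B )]
(((((B))))) => ((((((B))))))   [B ::= ( B )]
((((((B)))))) => (((((((B)))))))   [B ::= ( B )]
(((((((B))))))) => ((((((((B))))))))   [B ::= ( B )]
((((((((B)))))))) => ((((((((()))))))))   [B ::= ( )]

B=>(B)=>((B))=>(((B)))=>((((B))))=>(((((B)))))=>((((((B))))))=>(((((((B)))))))=>((((((((B))))))))=>((((((((()))))))))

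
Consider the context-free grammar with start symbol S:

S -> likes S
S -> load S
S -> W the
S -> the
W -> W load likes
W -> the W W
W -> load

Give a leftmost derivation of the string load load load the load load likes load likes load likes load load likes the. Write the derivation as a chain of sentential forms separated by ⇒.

S ⇒ load S   [S -> load S]
load S ⇒ load load S   [S -> load S]
load load S ⇒ load load load S   [S -> load S]
load load load S ⇒ load load load W the   [S -> W the]
load load load W the ⇒ load load load W load likes the   [W -> W load likes]
load load load W load likes the ⇒ load load load the W W load likes the   [W -> the W W]
load load load the W W load likes the ⇒ load load load the W load likes W load likes the   [W -> W load likes]
load load load the W load likes W load likes the ⇒ load load load the W load likes load likes W load likes the   [W -> W load likes]
load load load the W load likes load likes W load likes the ⇒ load load load the W load likes load likes load likes W load likes the   [W -> W load likes]
load load load the W load likes load likes load likes W load likes the ⇒ load load load the load load likes load likes load likes W load likes the   [W -> load]
load load load the load load likes load likes load likes W load likes the ⇒ load load load the load load likes load likes load likes load load likes the   [W -> load]

S ⇒ load S ⇒ load load S ⇒ load load load S ⇒ load load load W the ⇒ load load load W load likes the ⇒ load load load the W W load likes the ⇒ load load load the W load likes W load likes the ⇒ load load load the W load likes load likes W load likes the ⇒ load load load the W load likes load likes load likes W load likes the ⇒ load load load the load load likes load likes load likes W load likes the ⇒ load load load the load load likes load likes load likes load load likes the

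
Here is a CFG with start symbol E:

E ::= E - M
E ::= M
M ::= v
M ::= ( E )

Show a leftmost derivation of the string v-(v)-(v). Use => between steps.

E => E-M   [E ::= E - M]
E-M => E-M-M   [E ::= E - M]
E-M-M => M-M-M   [E ::= M]
M-M-M => v-M-M   [M ::= v]
v-M-M => v-(E)-M   [M ::= ( E )]
v-(E)-M => v-(M)-M   [E ::= M]
v-(M)-M => v-(v)-M   [M ::= v]
v-(v)-M => v-(v)-(E)   [M ::= ( E )]
v-(v)-(E) => v-(v)-(M)   [E ::= M]
v-(v)-(M) => v-(v)-(v)   [M ::= v]

E => E-M => E-M-M => M-M-M => v-M-M => v-(E)-M => v-(M)-M => v-(v)-M => v-(v)-(E) => v-(v)-(M) => v-(v)-(v)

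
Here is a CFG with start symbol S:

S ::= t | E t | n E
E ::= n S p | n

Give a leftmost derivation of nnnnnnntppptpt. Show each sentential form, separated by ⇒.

S⇒Et⇒nSpt⇒nEtpt⇒nnSptpt⇒nnnEptpt⇒nnnnSpptpt⇒nnnnnEpptpt⇒nnnnnnSppptpt⇒nnnnnnEtppptpt⇒nnnnnnntppptpt

S ⇒ Et   [S ::= E t]
Et ⇒ nSpt   [E ::= n S p]
nSpt ⇒ nEtpt   [S ::= E t]
nEtpt ⇒ nnSptpt   [E ::= n S p]
nnSptpt ⇒ nnnEptpt   [S ::= n E]
nnnEptpt ⇒ nnnnSpptpt   [E ::= n S p]
nnnnSpptpt ⇒ nnnnnEpptpt   [S ::= n E]
nnnnnEpptpt ⇒ nnnnnnSppptpt   [E ::= n S p]
nnnnnnSppptpt ⇒ nnnnnnEtppptpt   [S ::= E t]
nnnnnnEtppptpt ⇒ nnnnnnntppptpt   [E ::= n]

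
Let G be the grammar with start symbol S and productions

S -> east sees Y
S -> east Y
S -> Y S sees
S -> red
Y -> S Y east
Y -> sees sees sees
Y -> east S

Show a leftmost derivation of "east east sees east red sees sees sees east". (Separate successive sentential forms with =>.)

S => east Y   [S -> east Y]
east Y => east S Y east   [Y -> S Y east]
east S Y east => east east sees Y Y east   [S -> east sees Y]
east east sees Y Y east => east east sees east S Y east   [Y -> east S]
east east sees east S Y east => east east sees east red Y east   [S -> red]
east east sees east red Y east => east east sees east red sees sees sees east   [Y -> sees sees sees]

S => east Y => east S Y east => east east sees Y Y east => east east sees east S Y east => east east sees east red Y east => east east sees east red sees sees sees east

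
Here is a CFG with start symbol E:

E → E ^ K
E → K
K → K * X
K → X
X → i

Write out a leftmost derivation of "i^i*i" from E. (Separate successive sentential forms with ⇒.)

E⇒E^K⇒K^K⇒X^K⇒i^K⇒i^K*X⇒i^X*X⇒i^i*X⇒i^i*i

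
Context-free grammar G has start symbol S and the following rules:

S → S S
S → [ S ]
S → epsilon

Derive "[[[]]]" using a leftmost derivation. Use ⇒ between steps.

S ⇒ SS ⇒ [S]S ⇒ [[S]]S ⇒ [[[S]]]S ⇒ [[[]]]S ⇒ [[[]]]

S ⇒ SS   [S → S S]
SS ⇒ [S]S   [S → [ S ]]
[S]S ⇒ [[S]]S   [S → [ S ]]
[[S]]S ⇒ [[[S]]]S   [S → [ S ]]
[[[S]]]S ⇒ [[[]]]S   [S → epsilon]
[[[]]]S ⇒ [[[]]]   [S → epsilon]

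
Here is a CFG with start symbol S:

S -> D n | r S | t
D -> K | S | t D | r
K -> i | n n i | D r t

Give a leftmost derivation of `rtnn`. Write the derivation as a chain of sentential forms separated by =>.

S => Dn => Sn => rSn => rDnn => rSnn => rtnn

S => Dn   [S -> D n]
Dn => Sn   [D -> S]
Sn => rSn   [S -> r S]
rSn => rDnn   [S -> D n]
rDnn => rSnn   [D -> S]
rSnn => rtnn   [S -> t]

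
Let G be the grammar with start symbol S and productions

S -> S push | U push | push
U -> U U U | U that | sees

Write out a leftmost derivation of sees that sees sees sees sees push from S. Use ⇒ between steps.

S ⇒ U push ⇒ U U U push ⇒ U U U U U push ⇒ U that U U U U push ⇒ sees that U U U U push ⇒ sees that sees U U U push ⇒ sees that sees sees U U push ⇒ sees that sees sees sees U push ⇒ sees that sees sees sees sees push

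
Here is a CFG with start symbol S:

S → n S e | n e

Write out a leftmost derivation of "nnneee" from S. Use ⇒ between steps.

S ⇒ nSe ⇒ nnSee ⇒ nnneee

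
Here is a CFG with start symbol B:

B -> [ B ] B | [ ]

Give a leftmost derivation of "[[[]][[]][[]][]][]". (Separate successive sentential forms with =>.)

B => [B]B   [B -> [ B ] B]
[B]B => [[B]B]B   [B -> [ B ] B]
[[B]B]B => [[[]]B]B   [B -> [ ]]
[[[]]B]B => [[[]][B]B]B   [B -> [ B ] B]
[[[]][B]B]B => [[[]][[]]B]B   [B -> [ ]]
[[[]][[]]B]B => [[[]][[]][B]B]B   [B -> [ B ] B]
[[[]][[]][B]B]B => [[[]][[]][[]]B]B   [B -> [ ]]
[[[]][[]][[]]B]B => [[[]][[]][[]][]]B   [B -> [ ]]
[[[]][[]][[]][]]B => [[[]][[]][[]][]][]   [B -> [ ]]

B => [B]B => [[B]B]B => [[[]]B]B => [[[]][B]B]B => [[[]][[]]B]B => [[[]][[]][B]B]B => [[[]][[]][[]]B]B => [[[]][[]][[]][]]B => [[[]][[]][[]][]][]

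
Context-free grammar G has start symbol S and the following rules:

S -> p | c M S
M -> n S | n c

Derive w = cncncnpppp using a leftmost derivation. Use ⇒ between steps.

S ⇒ cMS   [S -> c M S]
cMS ⇒ cnSS   [M -> n S]
cnSS ⇒ cncMSS   [S -> c M S]
cncMSS ⇒ cncnSSS   [M -> n S]
cncnSSS ⇒ cncncMSSS   [S -> c M S]
cncncMSSS ⇒ cncncnSSSS   [M -> n S]
cncncnSSSS ⇒ cncncnpSSS   [S -> p]
cncncnpSSS ⇒ cncncnppSS   [S -> p]
cncncnppSS ⇒ cncncnpppS   [S -> p]
cncncnpppS ⇒ cncncnpppp   [S -> p]

S⇒cMS⇒cnSS⇒cncMSS⇒cncnSSS⇒cncncMSSS⇒cncncnSSSS⇒cncncnpSSS⇒cncncnppSS⇒cncncnpppS⇒cncncnpppp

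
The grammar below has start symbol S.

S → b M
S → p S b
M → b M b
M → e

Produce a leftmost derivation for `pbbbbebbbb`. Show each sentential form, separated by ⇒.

S ⇒ pSb ⇒ pbMb ⇒ pbbMbb ⇒ pbbbMbbb ⇒ pbbbbMbbbb ⇒ pbbbbebbbb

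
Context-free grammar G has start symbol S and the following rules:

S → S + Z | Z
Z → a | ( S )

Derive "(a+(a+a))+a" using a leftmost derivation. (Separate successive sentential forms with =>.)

S => S+Z   [S → S + Z]
S+Z => Z+Z   [S → Z]
Z+Z => (S)+Z   [Z → ( S )]
(S)+Z => (S+Z)+Z   [S → S + Z]
(S+Z)+Z => (Z+Z)+Z   [S → Z]
(Z+Z)+Z => (a+Z)+Z   [Z → a]
(a+Z)+Z => (a+(S))+Z   [Z → ( S )]
(a+(S))+Z => (a+(S+Z))+Z   [S → S + Z]
(a+(S+Z))+Z => (a+(Z+Z))+Z   [S → Z]
(a+(Z+Z))+Z => (a+(a+Z))+Z   [Z → a]
(a+(a+Z))+Z => (a+(a+a))+Z   [Z → a]
(a+(a+a))+Z => (a+(a+a))+a   [Z → a]

S => S+Z => Z+Z => (S)+Z => (S+Z)+Z => (Z+Z)+Z => (a+Z)+Z => (a+(S))+Z => (a+(S+Z))+Z => (a+(Z+Z))+Z => (a+(a+Z))+Z => (a+(a+a))+Z => (a+(a+a))+a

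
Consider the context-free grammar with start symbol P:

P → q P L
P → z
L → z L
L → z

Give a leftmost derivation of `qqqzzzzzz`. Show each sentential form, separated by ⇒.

P ⇒ qPL ⇒ qqPLL ⇒ qqqPLLL ⇒ qqqzLLL ⇒ qqqzzLL ⇒ qqqzzzLL ⇒ qqqzzzzL ⇒ qqqzzzzzL ⇒ qqqzzzzzz

P ⇒ qPL   [P → q P L]
qPL ⇒ qqPLL   [P → q P L]
qqPLL ⇒ qqqPLLL   [P → q P L]
qqqPLLL ⇒ qqqzLLL   [P → z]
qqqzLLL ⇒ qqqzzLL   [L → z]
qqqzzLL ⇒ qqqzzzLL   [L → z L]
qqqzzzLL ⇒ qqqzzzzL   [L → z]
qqqzzzzL ⇒ qqqzzzzzL   [L → z L]
qqqzzzzzL ⇒ qqqzzzzzz   [L → z]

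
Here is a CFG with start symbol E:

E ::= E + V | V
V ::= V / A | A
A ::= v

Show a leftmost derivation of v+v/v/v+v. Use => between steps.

E => E+V   [E ::= E + V]
E+V => E+V+V   [E ::= E + V]
E+V+V => V+V+V   [E ::= V]
V+V+V => A+V+V   [V ::= A]
A+V+V => v+V+V   [A ::= v]
v+V+V => v+V/A+V   [V ::= V / A]
v+V/A+V => v+V/A/A+V   [V ::= V / A]
v+V/A/A+V => v+A/A/A+V   [V ::= A]
v+A/A/A+V => v+v/A/A+V   [A ::= v]
v+v/A/A+V => v+v/v/A+V   [A ::= v]
v+v/v/A+V => v+v/v/v+V   [A ::= v]
v+v/v/v+V => v+v/v/v+A   [V ::= A]
v+v/v/v+A => v+v/v/v+v   [A ::= v]

E => E+V => E+V+V => V+V+V => A+V+V => v+V+V => v+V/A+V => v+V/A/A+V => v+A/A/A+V => v+v/A/A+V => v+v/v/A+V => v+v/v/v+V => v+v/v/v+A => v+v/v/v+v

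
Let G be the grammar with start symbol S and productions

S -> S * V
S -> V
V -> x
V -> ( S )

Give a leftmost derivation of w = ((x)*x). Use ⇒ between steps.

S⇒V⇒(S)⇒(S*V)⇒(V*V)⇒((S)*V)⇒((V)*V)⇒((x)*V)⇒((x)*x)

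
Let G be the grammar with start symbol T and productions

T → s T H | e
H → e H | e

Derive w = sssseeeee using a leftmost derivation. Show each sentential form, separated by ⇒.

T ⇒ sTH   [T → s T H]
sTH ⇒ ssTHH   [T → s T H]
ssTHH ⇒ sssTHHH   [T → s T H]
sssTHHH ⇒ ssssTHHHH   [T → s T H]
ssssTHHHH ⇒ sssseHHHH   [T → e]
sssseHHHH ⇒ sssseeHHH   [H → e]
sssseeHHH ⇒ sssseeeHH   [H → e]
sssseeeHH ⇒ sssseeeeH   [H → e]
sssseeeeH ⇒ sssseeeee   [H → e]

T ⇒ sTH ⇒ ssTHH ⇒ sssTHHH ⇒ ssssTHHHH ⇒ sssseHHHH ⇒ sssseeHHH ⇒ sssseeeHH ⇒ sssseeeeH ⇒ sssseeeee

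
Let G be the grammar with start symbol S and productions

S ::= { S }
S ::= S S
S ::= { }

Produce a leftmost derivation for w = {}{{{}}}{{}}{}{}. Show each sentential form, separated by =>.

S => SS => {}S => {}SS => {}SSS => {}SSSS => {}{S}SSS => {}{{S}}SSS => {}{{{}}}SSS => {}{{{}}}{S}SS => {}{{{}}}{{}}SS => {}{{{}}}{{}}{}S => {}{{{}}}{{}}{}{}

S => SS   [S ::= S S]
SS => {}S   [S ::= { }]
{}S => {}SS   [S ::= S S]
{}SS => {}SSS   [S ::= S S]
{}SSS => {}SSSS   [S ::= S S]
{}SSSS => {}{S}SSS   [S ::= { S }]
{}{S}SSS => {}{{S}}SSS   [S ::= { S }]
{}{{S}}SSS => {}{{{}}}SSS   [S ::= { }]
{}{{{}}}SSS => {}{{{}}}{S}SS   [S ::= { S }]
{}{{{}}}{S}SS => {}{{{}}}{{}}SS   [S ::= { }]
{}{{{}}}{{}}SS => {}{{{}}}{{}}{}S   [S ::= { }]
{}{{{}}}{{}}{}S => {}{{{}}}{{}}{}{}   [S ::= { }]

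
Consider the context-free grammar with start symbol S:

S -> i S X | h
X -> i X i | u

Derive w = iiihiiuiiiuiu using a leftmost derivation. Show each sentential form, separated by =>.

S => iSX   [S -> i S X]
iSX => iiSXX   [S -> i S X]
iiSXX => iiiSXXX   [S -> i S X]
iiiSXXX => iiihXXX   [S -> h]
iiihXXX => iiihiXiXX   [X -> i X i]
iiihiXiXX => iiihiiXiiXX   [X -> i X i]
iiihiiXiiXX => iiihiiuiiXX   [X -> u]
iiihiiuiiXX => iiihiiuiiiXiX   [X -> i X i]
iiihiiuiiiXiX => iiihiiuiiiuiX   [X -> u]
iiihiiuiiiuiX => iiihiiuiiiuiu   [X -> u]

S => iSX => iiSXX => iiiSXXX => iiihXXX => iiihiXiXX => iiihiiXiiXX => iiihiiuiiXX => iiihiiuiiiXiX => iiihiiuiiiuiX => iiihiiuiiiuiu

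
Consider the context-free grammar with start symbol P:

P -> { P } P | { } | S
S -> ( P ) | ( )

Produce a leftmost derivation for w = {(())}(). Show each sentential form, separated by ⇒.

P ⇒ {P}P ⇒ {S}P ⇒ {(P)}P ⇒ {(S)}P ⇒ {(())}P ⇒ {(())}S ⇒ {(())}()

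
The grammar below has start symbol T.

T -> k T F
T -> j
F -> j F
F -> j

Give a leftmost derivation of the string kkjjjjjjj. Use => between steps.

T => kTF => kkTFF => kkjFF => kkjjFF => kkjjjFF => kkjjjjF => kkjjjjjF => kkjjjjjjF => kkjjjjjjj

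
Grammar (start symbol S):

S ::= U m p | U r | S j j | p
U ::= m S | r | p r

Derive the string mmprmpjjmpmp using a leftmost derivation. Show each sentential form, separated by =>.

S => Ump => mSmp => mUmpmp => mmSmpmp => mmSjjmpmp => mmUmpjjmpmp => mmprmpjjmpmp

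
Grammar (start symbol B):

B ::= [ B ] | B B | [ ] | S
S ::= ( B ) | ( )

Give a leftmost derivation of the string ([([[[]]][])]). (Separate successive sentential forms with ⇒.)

B ⇒ S   [B ::= S]
S ⇒ (B)   [S ::= ( B )]
(B) ⇒ ([B])   [B ::= [ B ]]
([B]) ⇒ ([S])   [B ::= S]
([S]) ⇒ ([(B)])   [S ::= ( B )]
([(B)]) ⇒ ([(BB)])   [B ::= B B]
([(BB)]) ⇒ ([([B]B)])   [B ::= [ B ]]
([([B]B)]) ⇒ ([([[B]]B)])   [B ::= [ B ]]
([([[B]]B)]) ⇒ ([([[[]]]B)])   [B ::= [ ]]
([([[[]]]B)]) ⇒ ([([[[]]][])])   [B ::= [ ]]

B⇒S⇒(B)⇒([B])⇒([S])⇒([(B)])⇒([(BB)])⇒([([B]B)])⇒([([[B]]B)])⇒([([[[]]]B)])⇒([([[[]]][])])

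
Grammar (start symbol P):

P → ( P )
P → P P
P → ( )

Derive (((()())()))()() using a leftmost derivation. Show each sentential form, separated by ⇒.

P ⇒ PP   [P → P P]
PP ⇒ PPP   [P → P P]
PPP ⇒ (P)PP   [P → ( P )]
(P)PP ⇒ ((P))PP   [P → ( P )]
((P))PP ⇒ ((PP))PP   [P → P P]
((PP))PP ⇒ (((P)P))PP   [P → ( P )]
(((P)P))PP ⇒ (((PP)P))PP   [P → P P]
(((PP)P))PP ⇒ (((()P)P))PP   [P → ( )]
(((()P)P))PP ⇒ (((()())P))PP   [P → ( )]
(((()())P))PP ⇒ (((()())()))PP   [P → ( )]
(((()())()))PP ⇒ (((()())()))()P   [P → ( )]
(((()())()))()P ⇒ (((()())()))()()   [P → ( )]

P⇒PP⇒PPP⇒(P)PP⇒((P))PP⇒((PP))PP⇒(((P)P))PP⇒(((PP)P))PP⇒(((()P)P))PP⇒(((()())P))PP⇒(((()())()))PP⇒(((()())()))()P⇒(((()())()))()()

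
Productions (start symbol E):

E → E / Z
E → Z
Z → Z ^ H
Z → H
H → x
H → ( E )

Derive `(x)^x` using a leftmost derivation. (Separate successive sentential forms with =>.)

E => Z   [E → Z]
Z => Z^H   [Z → Z ^ H]
Z^H => H^H   [Z → H]
H^H => (E)^H   [H → ( E )]
(E)^H => (Z)^H   [E → Z]
(Z)^H => (H)^H   [Z → H]
(H)^H => (x)^H   [H → x]
(x)^H => (x)^x   [H → x]

E=>Z=>Z^H=>H^H=>(E)^H=>(Z)^H=>(H)^H=>(x)^H=>(x)^x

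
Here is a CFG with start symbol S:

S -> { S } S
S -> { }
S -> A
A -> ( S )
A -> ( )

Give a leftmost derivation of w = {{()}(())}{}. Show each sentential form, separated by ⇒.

S ⇒ {S}S   [S -> { S } S]
{S}S ⇒ {{S}S}S   [S -> { S } S]
{{S}S}S ⇒ {{A}S}S   [S -> A]
{{A}S}S ⇒ {{()}S}S   [A -> ( )]
{{()}S}S ⇒ {{()}A}S   [S -> A]
{{()}A}S ⇒ {{()}(S)}S   [A -> ( S )]
{{()}(S)}S ⇒ {{()}(A)}S   [S -> A]
{{()}(A)}S ⇒ {{()}(())}S   [A -> ( )]
{{()}(())}S ⇒ {{()}(())}{}   [S -> { }]

S⇒{S}S⇒{{S}S}S⇒{{A}S}S⇒{{()}S}S⇒{{()}A}S⇒{{()}(S)}S⇒{{()}(A)}S⇒{{()}(())}S⇒{{()}(())}{}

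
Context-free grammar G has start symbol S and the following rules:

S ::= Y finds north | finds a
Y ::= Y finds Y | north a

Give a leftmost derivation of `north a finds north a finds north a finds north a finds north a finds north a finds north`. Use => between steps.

S => Y finds north => Y finds Y finds north => Y finds Y finds Y finds north => Y finds Y finds Y finds Y finds north => Y finds Y finds Y finds Y finds Y finds north => north a finds Y finds Y finds Y finds Y finds north => north a finds Y finds Y finds Y finds Y finds Y finds north => north a finds north a finds Y finds Y finds Y finds Y finds north => north a finds north a finds north a finds Y finds Y finds Y finds north => north a finds north a finds north a finds north a finds Y finds Y finds north => north a finds north a finds north a finds north a finds north a finds Y finds north => north a finds north a finds north a finds north a finds north a finds north a finds north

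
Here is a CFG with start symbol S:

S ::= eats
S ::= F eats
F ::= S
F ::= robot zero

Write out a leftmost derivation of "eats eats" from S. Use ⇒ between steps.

S ⇒ F eats   [S ::= F eats]
F eats ⇒ S eats   [F ::= S]
S eats ⇒ eats eats   [S ::= eats]

S ⇒ F eats ⇒ S eats ⇒ eats eats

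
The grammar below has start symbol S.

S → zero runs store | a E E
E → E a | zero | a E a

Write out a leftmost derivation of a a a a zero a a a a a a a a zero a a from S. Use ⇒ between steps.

S ⇒ a E E ⇒ a E a E ⇒ a E a a E ⇒ a E a a a E ⇒ a a E a a a a E ⇒ a a a E a a a a a E ⇒ a a a a E a a a a a a E ⇒ a a a a E a a a a a a a E ⇒ a a a a zero a a a a a a a E ⇒ a a a a zero a a a a a a a a E a ⇒ a a a a zero a a a a a a a a E a a ⇒ a a a a zero a a a a a a a a zero a a

S ⇒ a E E   [S → a E E]
a E E ⇒ a E a E   [E → E a]
a E a E ⇒ a E a a E   [E → E a]
a E a a E ⇒ a E a a a E   [E → E a]
a E a a a E ⇒ a a E a a a a E   [E → a E a]
a a E a a a a E ⇒ a a a E a a a a a E   [E → a E a]
a a a E a a a a a E ⇒ a a a a E a a a a a a E   [E → a E a]
a a a a E a a a a a a E ⇒ a a a a E a a a a a a a E   [E → E a]
a a a a E a a a a a a a E ⇒ a a a a zero a a a a a a a E   [E → zero]
a a a a zero a a a a a a a E ⇒ a a a a zero a a a a a a a a E a   [E → a E a]
a a a a zero a a a a a a a a E a ⇒ a a a a zero a a a a a a a a E a a   [E → E a]
a a a a zero a a a a a a a a E a a ⇒ a a a a zero a a a a a a a a zero a a   [E → zero]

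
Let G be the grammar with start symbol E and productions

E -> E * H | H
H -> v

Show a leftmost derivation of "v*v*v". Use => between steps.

E => E*H => E*H*H => H*H*H => v*H*H => v*v*H => v*v*v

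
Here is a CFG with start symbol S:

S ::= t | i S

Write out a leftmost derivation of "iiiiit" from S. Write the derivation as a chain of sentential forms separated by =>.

S => iS   [S ::= i S]
iS => iiS   [S ::= i S]
iiS => iiiS   [S ::= i S]
iiiS => iiiiS   [S ::= i S]
iiiiS => iiiiiS   [S ::= i S]
iiiiiS => iiiiit   [S ::= t]

S => iS => iiS => iiiS => iiiiS => iiiiiS => iiiiit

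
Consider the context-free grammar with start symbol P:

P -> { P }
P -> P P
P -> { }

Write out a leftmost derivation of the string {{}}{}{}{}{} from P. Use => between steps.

P => PP => {P}P => {{}}P => {{}}PP => {{}}PPP => {{}}PPPP => {{}}{}PPP => {{}}{}{}PP => {{}}{}{}{}P => {{}}{}{}{}{}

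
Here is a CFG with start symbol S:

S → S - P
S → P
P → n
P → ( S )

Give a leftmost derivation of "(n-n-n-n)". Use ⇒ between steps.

S ⇒ P ⇒ (S) ⇒ (S-P) ⇒ (S-P-P) ⇒ (S-P-P-P) ⇒ (P-P-P-P) ⇒ (n-P-P-P) ⇒ (n-n-P-P) ⇒ (n-n-n-P) ⇒ (n-n-n-n)

S ⇒ P   [S → P]
P ⇒ (S)   [P → ( S )]
(S) ⇒ (S-P)   [S → S - P]
(S-P) ⇒ (S-P-P)   [S → S - P]
(S-P-P) ⇒ (S-P-P-P)   [S → S - P]
(S-P-P-P) ⇒ (P-P-P-P)   [S → P]
(P-P-P-P) ⇒ (n-P-P-P)   [P → n]
(n-P-P-P) ⇒ (n-n-P-P)   [P → n]
(n-n-P-P) ⇒ (n-n-n-P)   [P → n]
(n-n-n-P) ⇒ (n-n-n-n)   [P → n]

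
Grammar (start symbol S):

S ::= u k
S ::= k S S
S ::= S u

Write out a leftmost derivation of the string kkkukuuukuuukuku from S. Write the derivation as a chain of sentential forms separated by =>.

S => Su => kSSu => kkSSSu => kkSuSSu => kkSuuSSu => kkkSSuuSSu => kkkSuSuuSSu => kkkSuuSuuSSu => kkkukuuSuuSSu => kkkukuuukuuSSu => kkkukuuukuuukSu => kkkukuuukuuukuku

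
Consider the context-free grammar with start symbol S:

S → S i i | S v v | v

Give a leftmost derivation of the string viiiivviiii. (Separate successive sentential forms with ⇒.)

S ⇒ Sii   [S → S i i]
Sii ⇒ Siiii   [S → S i i]
Siiii ⇒ Svviiii   [S → S v v]
Svviiii ⇒ Siivviiii   [S → S i i]
Siivviiii ⇒ Siiiivviiii   [S → S i i]
Siiiivviiii ⇒ viiiivviiii   [S → v]

S⇒Sii⇒Siiii⇒Svviiii⇒Siivviiii⇒Siiiivviiii⇒viiiivviiii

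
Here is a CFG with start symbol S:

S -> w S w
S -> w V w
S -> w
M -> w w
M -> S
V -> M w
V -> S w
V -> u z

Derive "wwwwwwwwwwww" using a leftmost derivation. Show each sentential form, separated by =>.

S=>wVw=>wSww=>wwVwww=>wwSwwww=>wwwSwwwww=>wwwwVwwwwww=>wwwwMwwwwwww=>wwwwSwwwwwww=>wwwwwwwwwwww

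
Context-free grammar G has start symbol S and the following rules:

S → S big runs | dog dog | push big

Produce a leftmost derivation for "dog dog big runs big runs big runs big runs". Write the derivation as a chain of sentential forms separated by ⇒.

S ⇒ S big runs   [S → S big runs]
S big runs ⇒ S big runs big runs   [S → S big runs]
S big runs big runs ⇒ S big runs big runs big runs   [S → S big runs]
S big runs big runs big runs ⇒ S big runs big runs big runs big runs   [S → S big runs]
S big runs big runs big runs big runs ⇒ dog dog big runs big runs big runs big runs   [S → dog dog]

S ⇒ S big runs ⇒ S big runs big runs ⇒ S big runs big runs big runs ⇒ S big runs big runs big runs big runs ⇒ dog dog big runs big runs big runs big runs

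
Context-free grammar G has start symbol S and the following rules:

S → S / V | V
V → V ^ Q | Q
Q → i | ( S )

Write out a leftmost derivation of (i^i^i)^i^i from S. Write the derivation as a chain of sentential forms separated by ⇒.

S ⇒ V   [S → V]
V ⇒ V^Q   [V → V ^ Q]
V^Q ⇒ V^Q^Q   [V → V ^ Q]
V^Q^Q ⇒ Q^Q^Q   [V → Q]
Q^Q^Q ⇒ (S)^Q^Q   [Q → ( S )]
(S)^Q^Q ⇒ (V)^Q^Q   [S → V]
(V)^Q^Q ⇒ (V^Q)^Q^Q   [V → V ^ Q]
(V^Q)^Q^Q ⇒ (V^Q^Q)^Q^Q   [V → V ^ Q]
(V^Q^Q)^Q^Q ⇒ (Q^Q^Q)^Q^Q   [V → Q]
(Q^Q^Q)^Q^Q ⇒ (i^Q^Q)^Q^Q   [Q → i]
(i^Q^Q)^Q^Q ⇒ (i^i^Q)^Q^Q   [Q → i]
(i^i^Q)^Q^Q ⇒ (i^i^i)^Q^Q   [Q → i]
(i^i^i)^Q^Q ⇒ (i^i^i)^i^Q   [Q → i]
(i^i^i)^i^Q ⇒ (i^i^i)^i^i   [Q → i]

S ⇒ V ⇒ V^Q ⇒ V^Q^Q ⇒ Q^Q^Q ⇒ (S)^Q^Q ⇒ (V)^Q^Q ⇒ (V^Q)^Q^Q ⇒ (V^Q^Q)^Q^Q ⇒ (Q^Q^Q)^Q^Q ⇒ (i^Q^Q)^Q^Q ⇒ (i^i^Q)^Q^Q ⇒ (i^i^i)^Q^Q ⇒ (i^i^i)^i^Q ⇒ (i^i^i)^i^i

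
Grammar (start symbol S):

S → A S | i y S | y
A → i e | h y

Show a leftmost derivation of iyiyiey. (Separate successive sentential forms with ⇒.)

S ⇒ iyS ⇒ iyiyS ⇒ iyiyAS ⇒ iyiyieS ⇒ iyiyiey

S ⇒ iyS   [S → i y S]
iyS ⇒ iyiyS   [S → i y S]
iyiyS ⇒ iyiyAS   [S → A S]
iyiyAS ⇒ iyiyieS   [A → i e]
iyiyieS ⇒ iyiyiey   [S → y]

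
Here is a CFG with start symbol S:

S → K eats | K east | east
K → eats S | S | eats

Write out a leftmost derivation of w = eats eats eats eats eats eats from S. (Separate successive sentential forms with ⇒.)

S ⇒ K eats ⇒ eats S eats ⇒ eats K eats eats ⇒ eats eats S eats eats ⇒ eats eats K eats eats eats ⇒ eats eats eats eats eats eats

S ⇒ K eats   [S → K eats]
K eats ⇒ eats S eats   [K → eats S]
eats S eats ⇒ eats K eats eats   [S → K eats]
eats K eats eats ⇒ eats eats S eats eats   [K → eats S]
eats eats S eats eats ⇒ eats eats K eats eats eats   [S → K eats]
eats eats K eats eats eats ⇒ eats eats eats eats eats eats   [K → eats]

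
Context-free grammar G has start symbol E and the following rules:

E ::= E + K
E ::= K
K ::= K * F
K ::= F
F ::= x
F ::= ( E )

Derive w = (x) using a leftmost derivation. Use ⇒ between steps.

E ⇒ K   [E ::= K]
K ⇒ F   [K ::= F]
F ⇒ (E)   [F ::= ( E )]
(E) ⇒ (K)   [E ::= K]
(K) ⇒ (F)   [K ::= F]
(F) ⇒ (x)   [F ::= x]

E⇒K⇒F⇒(E)⇒(K)⇒(F)⇒(x)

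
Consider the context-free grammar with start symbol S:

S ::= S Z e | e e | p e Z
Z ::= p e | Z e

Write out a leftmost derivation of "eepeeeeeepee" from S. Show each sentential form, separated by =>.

S => SZe => SZeZe => eeZeZe => eeZeeZe => eeZeeeZe => eeZeeeeZe => eeZeeeeeZe => eepeeeeeeZe => eepeeeeeepee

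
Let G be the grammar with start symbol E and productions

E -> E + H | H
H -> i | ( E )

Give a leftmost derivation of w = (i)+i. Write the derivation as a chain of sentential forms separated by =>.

E => E+H => H+H => (E)+H => (H)+H => (i)+H => (i)+i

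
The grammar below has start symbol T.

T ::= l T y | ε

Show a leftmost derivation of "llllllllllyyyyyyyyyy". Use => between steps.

T => lTy   [T ::= l T y]
lTy => llTyy   [T ::= l T y]
llTyy => lllTyyy   [T ::= l T y]
lllTyyy => llllTyyyy   [T ::= l T y]
llllTyyyy => lllllTyyyyy   [T ::= l T y]
lllllTyyyyy => llllllTyyyyyy   [T ::= l T y]
llllllTyyyyyy => lllllllTyyyyyyy   [T ::= l T y]
lllllllTyyyyyyy => llllllllTyyyyyyyy   [T ::= l T y]
llllllllTyyyyyyyy => lllllllllTyyyyyyyyy   [T ::= l T y]
lllllllllTyyyyyyyyy => llllllllllTyyyyyyyyyy   [T ::= l T y]
llllllllllTyyyyyyyyyy => llllllllllyyyyyyyyyy   [T ::= ε]

T=>lTy=>llTyy=>lllTyyy=>llllTyyyy=>lllllTyyyyy=>llllllTyyyyyy=>lllllllTyyyyyyy=>llllllllTyyyyyyyy=>lllllllllTyyyyyyyyy=>llllllllllTyyyyyyyyyy=>llllllllllyyyyyyyyyy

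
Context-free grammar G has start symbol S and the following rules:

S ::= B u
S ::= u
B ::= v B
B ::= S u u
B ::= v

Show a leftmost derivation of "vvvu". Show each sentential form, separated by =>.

S => Bu => vBu => vvBu => vvvu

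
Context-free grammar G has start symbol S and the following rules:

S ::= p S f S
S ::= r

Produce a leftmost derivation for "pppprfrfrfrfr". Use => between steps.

S => pSfS => ppSfSfS => pppSfSfSfS => ppppSfSfSfSfS => pppprfSfSfSfS => pppprfrfSfSfS => pppprfrfrfSfS => pppprfrfrfrfS => pppprfrfrfrfr

S => pSfS   [S ::= p S f S]
pSfS => ppSfSfS   [S ::= p S f S]
ppSfSfS => pppSfSfSfS   [S ::= p S f S]
pppSfSfSfS => ppppSfSfSfSfS   [S ::= p S f S]
ppppSfSfSfSfS => pppprfSfSfSfS   [S ::= r]
pppprfSfSfSfS => pppprfrfSfSfS   [S ::= r]
pppprfrfSfSfS => pppprfrfrfSfS   [S ::= r]
pppprfrfrfSfS => pppprfrfrfrfS   [S ::= r]
pppprfrfrfrfS => pppprfrfrfrfr   [S ::= r]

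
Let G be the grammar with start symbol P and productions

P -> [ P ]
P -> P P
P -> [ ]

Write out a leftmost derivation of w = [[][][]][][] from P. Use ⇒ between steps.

P ⇒ PP   [P -> P P]
PP ⇒ PPP   [P -> P P]
PPP ⇒ [P]PP   [P -> [ P ]]
[P]PP ⇒ [PP]PP   [P -> P P]
[PP]PP ⇒ [PPP]PP   [P -> P P]
[PPP]PP ⇒ [[]PP]PP   [P -> [ ]]
[[]PP]PP ⇒ [[][]P]PP   [P -> [ ]]
[[][]P]PP ⇒ [[][][]]PP   [P -> [ ]]
[[][][]]PP ⇒ [[][][]][]P   [P -> [ ]]
[[][][]][]P ⇒ [[][][]][][]   [P -> [ ]]

P⇒PP⇒PPP⇒[P]PP⇒[PP]PP⇒[PPP]PP⇒[[]PP]PP⇒[[][]P]PP⇒[[][][]]PP⇒[[][][]][]P⇒[[][][]][][]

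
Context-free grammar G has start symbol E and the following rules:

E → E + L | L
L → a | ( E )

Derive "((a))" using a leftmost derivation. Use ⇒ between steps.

E ⇒ L ⇒ (E) ⇒ (L) ⇒ ((E)) ⇒ ((L)) ⇒ ((a))

E ⇒ L   [E → L]
L ⇒ (E)   [L → ( E )]
(E) ⇒ (L)   [E → L]
(L) ⇒ ((E))   [L → ( E )]
((E)) ⇒ ((L))   [E → L]
((L)) ⇒ ((a))   [L → a]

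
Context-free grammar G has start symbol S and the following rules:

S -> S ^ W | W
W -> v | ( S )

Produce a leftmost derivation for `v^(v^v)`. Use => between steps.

S => S^W => W^W => v^W => v^(S) => v^(S^W) => v^(W^W) => v^(v^W) => v^(v^v)

S => S^W   [S -> S ^ W]
S^W => W^W   [S -> W]
W^W => v^W   [W -> v]
v^W => v^(S)   [W -> ( S )]
v^(S) => v^(S^W)   [S -> S ^ W]
v^(S^W) => v^(W^W)   [S -> W]
v^(W^W) => v^(v^W)   [W -> v]
v^(v^W) => v^(v^v)   [W -> v]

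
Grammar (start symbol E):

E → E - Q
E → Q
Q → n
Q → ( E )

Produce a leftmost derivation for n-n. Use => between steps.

E => E-Q   [E → E - Q]
E-Q => Q-Q   [E → Q]
Q-Q => n-Q   [Q → n]
n-Q => n-n   [Q → n]

E => E-Q => Q-Q => n-Q => n-n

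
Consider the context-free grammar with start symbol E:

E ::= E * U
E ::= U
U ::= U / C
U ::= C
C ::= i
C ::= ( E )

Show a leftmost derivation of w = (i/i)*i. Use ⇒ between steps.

E⇒E*U⇒U*U⇒C*U⇒(E)*U⇒(U)*U⇒(U/C)*U⇒(C/C)*U⇒(i/C)*U⇒(i/i)*U⇒(i/i)*C⇒(i/i)*i

E ⇒ E*U   [E ::= E * U]
E*U ⇒ U*U   [E ::= U]
U*U ⇒ C*U   [U ::= C]
C*U ⇒ (E)*U   [C ::= ( E )]
(E)*U ⇒ (U)*U   [E ::= U]
(U)*U ⇒ (U/C)*U   [U ::= U / C]
(U/C)*U ⇒ (C/C)*U   [U ::= C]
(C/C)*U ⇒ (i/C)*U   [C ::= i]
(i/C)*U ⇒ (i/i)*U   [C ::= i]
(i/i)*U ⇒ (i/i)*C   [U ::= C]
(i/i)*C ⇒ (i/i)*i   [C ::= i]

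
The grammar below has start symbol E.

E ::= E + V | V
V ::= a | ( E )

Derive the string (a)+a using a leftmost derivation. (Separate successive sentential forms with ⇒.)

E ⇒ E+V ⇒ V+V ⇒ (E)+V ⇒ (V)+V ⇒ (a)+V ⇒ (a)+a

E ⇒ E+V   [E ::= E + V]
E+V ⇒ V+V   [E ::= V]
V+V ⇒ (E)+V   [V ::= ( E )]
(E)+V ⇒ (V)+V   [E ::= V]
(V)+V ⇒ (a)+V   [V ::= a]
(a)+V ⇒ (a)+a   [V ::= a]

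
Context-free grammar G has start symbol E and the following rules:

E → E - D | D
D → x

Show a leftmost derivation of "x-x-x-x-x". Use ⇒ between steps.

E ⇒ E-D ⇒ E-D-D ⇒ E-D-D-D ⇒ E-D-D-D-D ⇒ D-D-D-D-D ⇒ x-D-D-D-D ⇒ x-x-D-D-D ⇒ x-x-x-D-D ⇒ x-x-x-x-D ⇒ x-x-x-x-x

E ⇒ E-D   [E → E - D]
E-D ⇒ E-D-D   [E → E - D]
E-D-D ⇒ E-D-D-D   [E → E - D]
E-D-D-D ⇒ E-D-D-D-D   [E → E - D]
E-D-D-D-D ⇒ D-D-D-D-D   [E → D]
D-D-D-D-D ⇒ x-D-D-D-D   [D → x]
x-D-D-D-D ⇒ x-x-D-D-D   [D → x]
x-x-D-D-D ⇒ x-x-x-D-D   [D → x]
x-x-x-D-D ⇒ x-x-x-x-D   [D → x]
x-x-x-x-D ⇒ x-x-x-x-x   [D → x]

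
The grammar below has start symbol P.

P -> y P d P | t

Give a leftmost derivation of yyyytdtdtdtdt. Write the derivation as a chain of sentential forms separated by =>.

P => yPdP   [P -> y P d P]
yPdP => yyPdPdP   [P -> y P d P]
yyPdPdP => yyyPdPdPdP   [P -> y P d P]
yyyPdPdPdP => yyyyPdPdPdPdP   [P -> y P d P]
yyyyPdPdPdPdP => yyyytdPdPdPdP   [P -> t]
yyyytdPdPdPdP => yyyytdtdPdPdP   [P -> t]
yyyytdtdPdPdP => yyyytdtdtdPdP   [P -> t]
yyyytdtdtdPdP => yyyytdtdtdtdP   [P -> t]
yyyytdtdtdtdP => yyyytdtdtdtdt   [P -> t]

P => yPdP => yyPdPdP => yyyPdPdPdP => yyyyPdPdPdPdP => yyyytdPdPdPdP => yyyytdtdPdPdP => yyyytdtdtdPdP => yyyytdtdtdtdP => yyyytdtdtdtdt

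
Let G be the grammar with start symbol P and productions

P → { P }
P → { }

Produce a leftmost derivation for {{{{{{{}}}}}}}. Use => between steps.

P => {P} => {{P}} => {{{P}}} => {{{{P}}}} => {{{{{P}}}}} => {{{{{{P}}}}}} => {{{{{{{}}}}}}}

P => {P}   [P → { P }]
{P} => {{P}}   [P → { P }]
{{P}} => {{{P}}}   [P → { P }]
{{{P}}} => {{{{P}}}}   [P → { P }]
{{{{P}}}} => {{{{{P}}}}}   [P → { P }]
{{{{{P}}}}} => {{{{{{P}}}}}}   [P → { P }]
{{{{{{P}}}}}} => {{{{{{{}}}}}}}   [P → { }]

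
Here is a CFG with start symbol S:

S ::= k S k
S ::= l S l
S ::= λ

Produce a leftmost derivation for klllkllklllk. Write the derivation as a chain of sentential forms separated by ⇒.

S⇒kSk⇒klSlk⇒kllSllk⇒klllSlllk⇒klllkSklllk⇒klllklSlklllk⇒klllkllklllk

S ⇒ kSk   [S ::= k S k]
kSk ⇒ klSlk   [S ::= l S l]
klSlk ⇒ kllSllk   [S ::= l S l]
kllSllk ⇒ klllSlllk   [S ::= l S l]
klllSlllk ⇒ klllkSklllk   [S ::= k S k]
klllkSklllk ⇒ klllklSlklllk   [S ::= l S l]
klllklSlklllk ⇒ klllkllklllk   [S ::= λ]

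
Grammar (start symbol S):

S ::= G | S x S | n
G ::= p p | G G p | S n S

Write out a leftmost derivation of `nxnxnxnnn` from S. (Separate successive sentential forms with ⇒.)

S ⇒ G   [S ::= G]
G ⇒ SnS   [G ::= S n S]
SnS ⇒ SxSnS   [S ::= S x S]
SxSnS ⇒ SxSxSnS   [S ::= S x S]
SxSxSnS ⇒ SxSxSxSnS   [S ::= S x S]
SxSxSxSnS ⇒ nxSxSxSnS   [S ::= n]
nxSxSxSnS ⇒ nxnxSxSnS   [S ::= n]
nxnxSxSnS ⇒ nxnxnxSnS   [S ::= n]
nxnxnxSnS ⇒ nxnxnxnnS   [S ::= n]
nxnxnxnnS ⇒ nxnxnxnnn   [S ::= n]

S ⇒ G ⇒ SnS ⇒ SxSnS ⇒ SxSxSnS ⇒ SxSxSxSnS ⇒ nxSxSxSnS ⇒ nxnxSxSnS ⇒ nxnxnxSnS ⇒ nxnxnxnnS ⇒ nxnxnxnnn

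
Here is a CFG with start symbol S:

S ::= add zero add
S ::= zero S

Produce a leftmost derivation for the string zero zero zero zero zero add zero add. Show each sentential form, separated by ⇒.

S ⇒ zero S   [S ::= zero S]
zero S ⇒ zero zero S   [S ::= zero S]
zero zero S ⇒ zero zero zero S   [S ::= zero S]
zero zero zero S ⇒ zero zero zero zero S   [S ::= zero S]
zero zero zero zero S ⇒ zero zero zero zero zero S   [S ::= zero S]
zero zero zero zero zero S ⇒ zero zero zero zero zero add zero add   [S ::= add zero add]

S ⇒ zero S ⇒ zero zero S ⇒ zero zero zero S ⇒ zero zero zero zero S ⇒ zero zero zero zero zero S ⇒ zero zero zero zero zero add zero add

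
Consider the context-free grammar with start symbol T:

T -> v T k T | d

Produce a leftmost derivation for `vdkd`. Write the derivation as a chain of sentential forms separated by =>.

T => vTkT => vdkT => vdkd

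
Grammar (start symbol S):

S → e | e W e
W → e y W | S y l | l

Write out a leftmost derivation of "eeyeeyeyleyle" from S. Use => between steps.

S => eWe => eeyWe => eeySyle => eeyeWeyle => eeyeeyWeyle => eeyeeySyleyle => eeyeeyeyleyle

S => eWe   [S → e W e]
eWe => eeyWe   [W → e y W]
eeyWe => eeySyle   [W → S y l]
eeySyle => eeyeWeyle   [S → e W e]
eeyeWeyle => eeyeeyWeyle   [W → e y W]
eeyeeyWeyle => eeyeeySyleyle   [W → S y l]
eeyeeySyleyle => eeyeeyeyleyle   [S → e]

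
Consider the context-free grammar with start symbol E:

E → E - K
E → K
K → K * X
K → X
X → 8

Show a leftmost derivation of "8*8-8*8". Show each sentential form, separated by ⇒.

E ⇒ E-K ⇒ K-K ⇒ K*X-K ⇒ X*X-K ⇒ 8*X-K ⇒ 8*8-K ⇒ 8*8-K*X ⇒ 8*8-X*X ⇒ 8*8-8*X ⇒ 8*8-8*8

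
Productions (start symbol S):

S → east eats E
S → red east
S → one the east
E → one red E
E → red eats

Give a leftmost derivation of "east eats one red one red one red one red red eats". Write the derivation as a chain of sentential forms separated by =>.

S => east eats E   [S → east eats E]
east eats E => east eats one red E   [E → one red E]
east eats one red E => east eats one red one red E   [E → one red E]
east eats one red one red E => east eats one red one red one red E   [E → one red E]
east eats one red one red one red E => east eats one red one red one red one red E   [E → one red E]
east eats one red one red one red one red E => east eats one red one red one red one red red eats   [E → red eats]

S => east eats E => east eats one red E => east eats one red one red E => east eats one red one red one red E => east eats one red one red one red one red E => east eats one red one red one red one red red eats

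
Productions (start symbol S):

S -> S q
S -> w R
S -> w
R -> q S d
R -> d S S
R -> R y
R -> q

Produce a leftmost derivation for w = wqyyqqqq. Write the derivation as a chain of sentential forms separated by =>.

S=>Sq=>Sqq=>Sqqq=>Sqqqq=>wRqqqq=>wRyqqqq=>wRyyqqqq=>wqyyqqqq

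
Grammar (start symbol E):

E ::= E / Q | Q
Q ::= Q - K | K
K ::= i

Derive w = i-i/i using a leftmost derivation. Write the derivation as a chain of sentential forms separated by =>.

E => E/Q => Q/Q => Q-K/Q => K-K/Q => i-K/Q => i-i/Q => i-i/K => i-i/i

E => E/Q   [E ::= E / Q]
E/Q => Q/Q   [E ::= Q]
Q/Q => Q-K/Q   [Q ::= Q - K]
Q-K/Q => K-K/Q   [Q ::= K]
K-K/Q => i-K/Q   [K ::= i]
i-K/Q => i-i/Q   [K ::= i]
i-i/Q => i-i/K   [Q ::= K]
i-i/K => i-i/i   [K ::= i]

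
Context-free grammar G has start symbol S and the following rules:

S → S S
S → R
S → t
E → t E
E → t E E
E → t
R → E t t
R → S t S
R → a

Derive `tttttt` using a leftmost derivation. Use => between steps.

S => SS   [S → S S]
SS => SSS   [S → S S]
SSS => RSS   [S → R]
RSS => StSSS   [R → S t S]
StSSS => SStSSS   [S → S S]
SStSSS => tStSSS   [S → t]
tStSSS => tttSSS   [S → t]
tttSSS => ttttSS   [S → t]
ttttSS => tttttS   [S → t]
tttttS => tttttt   [S → t]

S => SS => SSS => RSS => StSSS => SStSSS => tStSSS => tttSSS => ttttSS => tttttS => tttttt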